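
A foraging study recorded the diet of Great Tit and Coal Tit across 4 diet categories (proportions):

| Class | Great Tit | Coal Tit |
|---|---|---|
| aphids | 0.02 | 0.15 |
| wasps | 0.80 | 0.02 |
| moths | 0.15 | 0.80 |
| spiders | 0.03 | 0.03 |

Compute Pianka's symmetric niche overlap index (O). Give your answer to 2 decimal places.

0.21

Σ p₁ᵢp₂ᵢ = 0.0030 + 0.0160 + 0.1200 + 0.0009 = 0.1399
Σp_1ᵢ² = 0.02² + 0.80² + 0.15² + 0.03² = 0.0004 + 0.6400 + 0.0225 + 0.0009 = 0.6638
Σp_2ᵢ² = 0.15² + 0.02² + 0.80² + 0.03² = 0.0225 + 0.0004 + 0.6400 + 0.0009 = 0.6638
O = 0.1399 / √(0.6638 × 0.6638) = 0.1399 / 0.66380 = 0.2108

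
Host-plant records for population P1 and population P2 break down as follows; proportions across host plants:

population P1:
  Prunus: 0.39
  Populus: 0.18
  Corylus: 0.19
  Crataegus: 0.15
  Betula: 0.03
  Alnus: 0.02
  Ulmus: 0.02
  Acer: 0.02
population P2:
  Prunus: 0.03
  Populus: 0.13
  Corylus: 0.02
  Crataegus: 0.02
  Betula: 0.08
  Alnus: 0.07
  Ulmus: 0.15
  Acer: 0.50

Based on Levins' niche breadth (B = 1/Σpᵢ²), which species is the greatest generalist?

Σp_P1ᵢ² = 0.39² + 0.18² + 0.19² + 0.15² + 0.03² + 0.02² + 0.02² + 0.02² = 0.1521 + 0.0324 + 0.0361 + 0.0225 + 0.0009 + 0.0004 + 0.0004 + 0.0004 = 0.2452
B_P1 = 1 / 0.2452 = 4.0783
Σp_P2ᵢ² = 0.03² + 0.13² + 0.02² + 0.02² + 0.08² + 0.07² + 0.15² + 0.50² = 0.0009 + 0.0169 + 0.0004 + 0.0004 + 0.0064 + 0.0049 + 0.0225 + 0.2500 = 0.3024
B_P2 = 1 / 0.3024 = 3.3069
Highest B → broadest niche (most generalist): population P1 (B = 4.08).

population P1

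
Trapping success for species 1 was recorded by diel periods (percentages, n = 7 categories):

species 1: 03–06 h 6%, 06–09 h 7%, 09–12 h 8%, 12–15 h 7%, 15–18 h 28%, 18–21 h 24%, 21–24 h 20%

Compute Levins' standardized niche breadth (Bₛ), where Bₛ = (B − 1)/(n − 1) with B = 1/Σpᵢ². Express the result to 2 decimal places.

0.68

Convert percentages to proportions (divide by 100).
Σpᵢ² = 0.06² + 0.07² + 0.08² + 0.07² + 0.28² + 0.24² + 0.20² = 0.0036 + 0.0049 + 0.0064 + 0.0049 + 0.0784 + 0.0576 + 0.0400 = 0.1958
B = 1 / 0.1958 = 5.1073
Bₛ = (B − 1)/(n − 1) = (5.1073 − 1)/(7 − 1) = 4.1073/6 = 0.6846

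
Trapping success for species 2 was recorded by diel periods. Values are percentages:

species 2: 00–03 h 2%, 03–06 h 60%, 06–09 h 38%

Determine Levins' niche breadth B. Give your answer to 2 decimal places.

Convert percentages to proportions (divide by 100).
Σpᵢ² = 0.02² + 0.60² + 0.38² = 0.0004 + 0.3600 + 0.1444 = 0.5048
B = 1 / 0.5048 = 1.9810

1.98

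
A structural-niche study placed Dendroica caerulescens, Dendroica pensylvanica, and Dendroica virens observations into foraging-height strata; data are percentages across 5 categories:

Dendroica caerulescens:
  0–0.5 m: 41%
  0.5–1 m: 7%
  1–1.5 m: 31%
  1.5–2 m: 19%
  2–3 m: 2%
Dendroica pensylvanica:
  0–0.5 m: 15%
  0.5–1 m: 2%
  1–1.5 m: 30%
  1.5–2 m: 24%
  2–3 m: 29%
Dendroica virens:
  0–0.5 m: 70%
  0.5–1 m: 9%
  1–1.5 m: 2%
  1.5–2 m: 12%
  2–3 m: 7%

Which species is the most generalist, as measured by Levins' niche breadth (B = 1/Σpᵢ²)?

Convert percentages to proportions (divide by 100).
Σp_caerᵢ² = 0.41² + 0.07² + 0.31² + 0.19² + 0.02² = 0.1681 + 0.0049 + 0.0961 + 0.0361 + 0.0004 = 0.3056
B_caer = 1 / 0.3056 = 3.2723
Σp_pensᵢ² = 0.15² + 0.02² + 0.30² + 0.24² + 0.29² = 0.0225 + 0.0004 + 0.0900 + 0.0576 + 0.0841 = 0.2546
B_pens = 1 / 0.2546 = 3.9277
Σp_vireᵢ² = 0.70² + 0.09² + 0.02² + 0.12² + 0.07² = 0.4900 + 0.0081 + 0.0004 + 0.0144 + 0.0049 = 0.5178
B_vire = 1 / 0.5178 = 1.9312
Highest B → broadest niche (most generalist): Dendroica pensylvanica (B = 3.93).

Dendroica pensylvanica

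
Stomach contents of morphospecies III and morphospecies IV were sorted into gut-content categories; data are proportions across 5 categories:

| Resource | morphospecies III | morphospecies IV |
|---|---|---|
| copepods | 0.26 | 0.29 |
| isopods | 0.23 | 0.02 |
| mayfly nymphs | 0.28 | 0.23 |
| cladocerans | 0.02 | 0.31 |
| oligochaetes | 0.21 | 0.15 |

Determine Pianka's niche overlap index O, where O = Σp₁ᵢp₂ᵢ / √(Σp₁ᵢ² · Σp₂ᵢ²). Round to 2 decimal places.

0.73

Σ p₁ᵢp₂ᵢ = 0.0754 + 0.0046 + 0.0644 + 0.0062 + 0.0315 = 0.1821
Σp_1ᵢ² = 0.26² + 0.23² + 0.28² + 0.02² + 0.21² = 0.0676 + 0.0529 + 0.0784 + 0.0004 + 0.0441 = 0.2434
Σp_2ᵢ² = 0.29² + 0.02² + 0.23² + 0.31² + 0.15² = 0.0841 + 0.0004 + 0.0529 + 0.0961 + 0.0225 = 0.2560
O = 0.1821 / √(0.2434 × 0.2560) = 0.1821 / 0.24962 = 0.7295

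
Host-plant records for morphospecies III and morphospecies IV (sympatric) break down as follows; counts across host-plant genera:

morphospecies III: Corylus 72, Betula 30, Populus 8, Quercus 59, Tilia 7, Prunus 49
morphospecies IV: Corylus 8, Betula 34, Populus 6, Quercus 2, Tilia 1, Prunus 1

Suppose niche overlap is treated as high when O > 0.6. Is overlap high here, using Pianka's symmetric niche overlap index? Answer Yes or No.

No

Proportions for morphospecies III (n=225): 72/225=0.3200, 30/225=0.1333, 8/225=0.0356, 59/225=0.2622, 7/225=0.0311, 49/225=0.2178
Proportions for morphospecies IV (n=52): 8/52=0.1538, 34/52=0.6538, 6/52=0.1154, 2/52=0.0385, 1/52=0.0192, 1/52=0.0192
Σ p₁ᵢp₂ᵢ = 0.049216 + 0.087152 + 0.004108 + 0.010095 + 0.000597 + 0.004182 = 0.155350
Σp_1ᵢ² = 0.3200² + 0.1333² + 0.0356² + 0.2622² + 0.0311² + 0.2178² = 0.102400 + 0.017769 + 0.001267 + 0.068749 + 0.000967 + 0.047437 = 0.238589
Σp_2ᵢ² = 0.1538² + 0.6538² + 0.1154² + 0.0385² + 0.0192² + 0.0192² = 0.023654 + 0.427454 + 0.013317 + 0.001482 + 0.000369 + 0.000369 = 0.466645
O = 0.155350 / √(0.238589 × 0.466645) = 0.155350 / 0.3336710 = 0.4656
O = 0.4656 < 0.6 → No.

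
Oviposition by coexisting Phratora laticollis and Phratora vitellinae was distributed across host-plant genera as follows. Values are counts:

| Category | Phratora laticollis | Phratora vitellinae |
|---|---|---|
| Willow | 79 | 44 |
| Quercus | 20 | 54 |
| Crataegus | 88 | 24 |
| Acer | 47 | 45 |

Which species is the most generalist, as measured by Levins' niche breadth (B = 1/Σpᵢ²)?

Phratora vitellinae

Proportions for Phratora laticollis (n=234): 79/234=0.3376, 20/234=0.0855, 88/234=0.3761, 47/234=0.2009
Proportions for Phratora vitellinae (n=167): 44/167=0.2635, 54/167=0.3234, 24/167=0.1437, 45/167=0.2695
Σp_latiᵢ² = 0.3376² + 0.0855² + 0.3761² + 0.2009² = 0.113974 + 0.007310 + 0.141451 + 0.040361 = 0.303096
B_lati = 1 / 0.303096 = 3.2993
Σp_viteᵢ² = 0.2635² + 0.3234² + 0.1437² + 0.2695² = 0.069432 + 0.104588 + 0.020650 + 0.072630 = 0.267300
B_vite = 1 / 0.267300 = 3.7411
Highest B → broadest niche (most generalist): Phratora vitellinae (B = 3.74).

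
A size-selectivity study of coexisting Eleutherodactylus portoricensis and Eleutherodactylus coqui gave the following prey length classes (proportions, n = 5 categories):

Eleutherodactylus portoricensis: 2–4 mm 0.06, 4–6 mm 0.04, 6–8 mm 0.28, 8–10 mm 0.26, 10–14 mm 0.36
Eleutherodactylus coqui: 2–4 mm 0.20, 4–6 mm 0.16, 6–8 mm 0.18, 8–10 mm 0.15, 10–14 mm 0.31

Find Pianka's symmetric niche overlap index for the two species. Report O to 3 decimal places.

Σ p₁ᵢp₂ᵢ = 0.0120 + 0.0064 + 0.0504 + 0.0390 + 0.1116 = 0.2194
Σp_1ᵢ² = 0.06² + 0.04² + 0.28² + 0.26² + 0.36² = 0.0036 + 0.0016 + 0.0784 + 0.0676 + 0.1296 = 0.2808
Σp_2ᵢ² = 0.20² + 0.16² + 0.18² + 0.15² + 0.31² = 0.0400 + 0.0256 + 0.0324 + 0.0225 + 0.0961 = 0.2166
O = 0.2194 / √(0.2808 × 0.2166) = 0.2194 / 0.246620 = 0.88963

0.890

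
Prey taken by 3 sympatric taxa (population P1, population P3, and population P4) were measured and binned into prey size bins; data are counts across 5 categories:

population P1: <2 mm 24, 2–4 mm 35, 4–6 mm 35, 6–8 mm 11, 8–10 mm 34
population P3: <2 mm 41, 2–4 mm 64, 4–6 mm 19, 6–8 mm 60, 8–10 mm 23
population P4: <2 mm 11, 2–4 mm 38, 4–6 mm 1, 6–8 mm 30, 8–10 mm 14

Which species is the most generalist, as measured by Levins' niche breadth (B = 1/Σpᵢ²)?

population P1

Proportions for population P1 (n=139): 24/139=0.1727, 35/139=0.2518, 35/139=0.2518, 11/139=0.0791, 34/139=0.2446
Proportions for population P3 (n=207): 41/207=0.1981, 64/207=0.3092, 19/207=0.0918, 60/207=0.2899, 23/207=0.1111
Proportions for population P4 (n=94): 11/94=0.1170, 38/94=0.4043, 1/94=0.0106, 30/94=0.3191, 14/94=0.1489
Σp_P1ᵢ² = 0.1727² + 0.2518² + 0.2518² + 0.0791² + 0.2446² = 0.029825 + 0.063403 + 0.063403 + 0.006257 + 0.059829 = 0.222717
B_P1 = 1 / 0.222717 = 4.4900
Σp_P3ᵢ² = 0.1981² + 0.3092² + 0.0918² + 0.2899² + 0.1111² = 0.039244 + 0.095605 + 0.008427 + 0.084042 + 0.012343 = 0.239661
B_P3 = 1 / 0.239661 = 4.1726
Σp_P4ᵢ² = 0.1170² + 0.4043² + 0.0106² + 0.3191² + 0.1489² = 0.013689 + 0.163458 + 0.000112 + 0.101825 + 0.022171 = 0.301255
B_P4 = 1 / 0.301255 = 3.3194
Highest B → broadest niche (most generalist): population P1 (B = 4.49).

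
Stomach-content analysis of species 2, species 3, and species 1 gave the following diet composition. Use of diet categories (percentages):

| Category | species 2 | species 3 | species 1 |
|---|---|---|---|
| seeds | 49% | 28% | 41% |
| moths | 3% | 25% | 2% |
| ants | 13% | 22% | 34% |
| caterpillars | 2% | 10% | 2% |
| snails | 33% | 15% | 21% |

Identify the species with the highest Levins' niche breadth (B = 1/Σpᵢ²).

Convert percentages to proportions (divide by 100).
Σp_2ᵢ² = 0.49² + 0.03² + 0.13² + 0.02² + 0.33² = 0.2401 + 0.0009 + 0.0169 + 0.0004 + 0.1089 = 0.3672
B_2 = 1 / 0.3672 = 2.7233
Σp_3ᵢ² = 0.28² + 0.25² + 0.22² + 0.10² + 0.15² = 0.0784 + 0.0625 + 0.0484 + 0.0100 + 0.0225 = 0.2218
B_3 = 1 / 0.2218 = 4.5086
Σp_1ᵢ² = 0.41² + 0.02² + 0.34² + 0.02² + 0.21² = 0.1681 + 0.0004 + 0.1156 + 0.0004 + 0.0441 = 0.3286
B_1 = 1 / 0.3286 = 3.0432
Highest B → broadest niche (most generalist): species 3 (B = 4.51).

species 3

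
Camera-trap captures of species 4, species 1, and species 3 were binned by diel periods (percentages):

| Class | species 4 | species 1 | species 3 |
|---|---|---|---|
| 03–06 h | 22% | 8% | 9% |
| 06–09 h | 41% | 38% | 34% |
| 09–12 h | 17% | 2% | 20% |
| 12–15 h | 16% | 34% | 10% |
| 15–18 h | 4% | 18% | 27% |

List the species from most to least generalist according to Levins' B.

species 3 > species 4 > species 1

Convert percentages to proportions (divide by 100).
Σp_4ᵢ² = 0.22² + 0.41² + 0.17² + 0.16² + 0.04² = 0.0484 + 0.1681 + 0.0289 + 0.0256 + 0.0016 = 0.2726
B_4 = 1 / 0.2726 = 3.6684
Σp_1ᵢ² = 0.08² + 0.38² + 0.02² + 0.34² + 0.18² = 0.0064 + 0.1444 + 0.0004 + 0.1156 + 0.0324 = 0.2992
B_1 = 1 / 0.2992 = 3.3422
Σp_3ᵢ² = 0.09² + 0.34² + 0.20² + 0.10² + 0.27² = 0.0081 + 0.1156 + 0.0400 + 0.0100 + 0.0729 = 0.2466
B_3 = 1 / 0.2466 = 4.0552
Ranking by B (broadest → narrowest): species 3 (4.06) > species 4 (3.67) > species 1 (3.34)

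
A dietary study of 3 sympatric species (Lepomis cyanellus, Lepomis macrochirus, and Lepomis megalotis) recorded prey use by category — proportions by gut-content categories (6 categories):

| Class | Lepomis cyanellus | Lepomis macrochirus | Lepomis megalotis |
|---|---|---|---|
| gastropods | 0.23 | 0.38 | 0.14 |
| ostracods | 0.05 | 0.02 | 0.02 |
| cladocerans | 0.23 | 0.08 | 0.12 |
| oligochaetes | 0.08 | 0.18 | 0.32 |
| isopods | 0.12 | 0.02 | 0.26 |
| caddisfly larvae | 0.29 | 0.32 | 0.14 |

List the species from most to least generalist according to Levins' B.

Σp_cyanᵢ² = 0.23² + 0.05² + 0.23² + 0.08² + 0.12² + 0.29² = 0.0529 + 0.0025 + 0.0529 + 0.0064 + 0.0144 + 0.0841 = 0.2132
B_cyan = 1 / 0.2132 = 4.6904
Σp_macrᵢ² = 0.38² + 0.02² + 0.08² + 0.18² + 0.02² + 0.32² = 0.1444 + 0.0004 + 0.0064 + 0.0324 + 0.0004 + 0.1024 = 0.2864
B_macr = 1 / 0.2864 = 3.4916
Σp_megaᵢ² = 0.14² + 0.02² + 0.12² + 0.32² + 0.26² + 0.14² = 0.0196 + 0.0004 + 0.0144 + 0.1024 + 0.0676 + 0.0196 = 0.2240
B_mega = 1 / 0.2240 = 4.4643
Ranking by B (broadest → narrowest): Lepomis cyanellus (4.69) > Lepomis megalotis (4.46) > Lepomis macrochirus (3.49)

Lepomis cyanellus > Lepomis megalotis > Lepomis macrochirus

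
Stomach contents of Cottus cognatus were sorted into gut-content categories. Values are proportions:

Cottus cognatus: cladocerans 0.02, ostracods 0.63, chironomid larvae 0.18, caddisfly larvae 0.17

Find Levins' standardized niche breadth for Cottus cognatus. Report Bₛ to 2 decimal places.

0.39

Σpᵢ² = 0.02² + 0.63² + 0.18² + 0.17² = 0.0004 + 0.3969 + 0.0324 + 0.0289 = 0.4586
B = 1 / 0.4586 = 2.1805
Bₛ = (B − 1)/(n − 1) = (2.1805 − 1)/(4 − 1) = 1.1805/3 = 0.3935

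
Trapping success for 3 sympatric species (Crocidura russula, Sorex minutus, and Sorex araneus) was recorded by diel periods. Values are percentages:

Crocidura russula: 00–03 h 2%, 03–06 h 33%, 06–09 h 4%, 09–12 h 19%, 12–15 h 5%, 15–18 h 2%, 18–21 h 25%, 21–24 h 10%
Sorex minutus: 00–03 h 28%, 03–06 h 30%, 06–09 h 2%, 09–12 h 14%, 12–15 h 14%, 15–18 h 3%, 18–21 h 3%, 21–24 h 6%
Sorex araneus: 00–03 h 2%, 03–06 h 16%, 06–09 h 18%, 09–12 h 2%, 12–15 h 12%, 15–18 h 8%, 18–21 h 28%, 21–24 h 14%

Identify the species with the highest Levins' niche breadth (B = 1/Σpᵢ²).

Convert percentages to proportions (divide by 100).
Σp_russᵢ² = 0.02² + 0.33² + 0.04² + 0.19² + 0.05² + 0.02² + 0.25² + 0.10² = 0.0004 + 0.1089 + 0.0016 + 0.0361 + 0.0025 + 0.0004 + 0.0625 + 0.0100 = 0.2224
B_russ = 1 / 0.2224 = 4.4964
Σp_minuᵢ² = 0.28² + 0.30² + 0.02² + 0.14² + 0.14² + 0.03² + 0.03² + 0.06² = 0.0784 + 0.0900 + 0.0004 + 0.0196 + 0.0196 + 0.0009 + 0.0009 + 0.0036 = 0.2134
B_minu = 1 / 0.2134 = 4.6860
Σp_aranᵢ² = 0.02² + 0.16² + 0.18² + 0.02² + 0.12² + 0.08² + 0.28² + 0.14² = 0.0004 + 0.0256 + 0.0324 + 0.0004 + 0.0144 + 0.0064 + 0.0784 + 0.0196 = 0.1776
B_aran = 1 / 0.1776 = 5.6306
Highest B → broadest niche (most generalist): Sorex araneus (B = 5.63).

Sorex araneus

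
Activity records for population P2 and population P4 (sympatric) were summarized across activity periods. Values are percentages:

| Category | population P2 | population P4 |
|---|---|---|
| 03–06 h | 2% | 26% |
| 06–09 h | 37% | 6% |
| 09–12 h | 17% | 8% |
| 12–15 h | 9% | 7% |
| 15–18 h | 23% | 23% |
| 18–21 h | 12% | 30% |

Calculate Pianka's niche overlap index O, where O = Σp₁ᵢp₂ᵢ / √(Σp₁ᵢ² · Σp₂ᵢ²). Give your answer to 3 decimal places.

0.584

Convert percentages to proportions (divide by 100).
Σ p₁ᵢp₂ᵢ = 0.0052 + 0.0222 + 0.0136 + 0.0063 + 0.0529 + 0.0360 = 0.1362
Σp_1ᵢ² = 0.02² + 0.37² + 0.17² + 0.09² + 0.23² + 0.12² = 0.0004 + 0.1369 + 0.0289 + 0.0081 + 0.0529 + 0.0144 = 0.2416
Σp_2ᵢ² = 0.26² + 0.06² + 0.08² + 0.07² + 0.23² + 0.30² = 0.0676 + 0.0036 + 0.0064 + 0.0049 + 0.0529 + 0.0900 = 0.2254
O = 0.1362 / √(0.2416 × 0.2254) = 0.1362 / 0.233359 = 0.58365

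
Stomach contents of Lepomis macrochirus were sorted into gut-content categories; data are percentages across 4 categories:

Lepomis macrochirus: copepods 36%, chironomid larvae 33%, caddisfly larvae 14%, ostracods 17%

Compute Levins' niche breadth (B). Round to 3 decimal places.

3.484

Convert percentages to proportions (divide by 100).
Σpᵢ² = 0.36² + 0.33² + 0.14² + 0.17² = 0.1296 + 0.1089 + 0.0196 + 0.0289 = 0.2870
B = 1 / 0.2870 = 3.48432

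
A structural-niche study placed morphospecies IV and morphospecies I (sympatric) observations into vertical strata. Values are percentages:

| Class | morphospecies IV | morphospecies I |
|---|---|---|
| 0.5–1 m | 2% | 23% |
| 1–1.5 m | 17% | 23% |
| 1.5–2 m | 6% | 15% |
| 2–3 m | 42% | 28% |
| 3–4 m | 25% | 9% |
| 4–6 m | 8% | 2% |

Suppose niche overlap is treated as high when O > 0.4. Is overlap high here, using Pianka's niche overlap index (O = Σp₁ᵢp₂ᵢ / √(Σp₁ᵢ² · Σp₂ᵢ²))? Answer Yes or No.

Convert percentages to proportions (divide by 100).
Σ p₁ᵢp₂ᵢ = 0.0046 + 0.0391 + 0.0090 + 0.1176 + 0.0225 + 0.0016 = 0.1944
Σp_1ᵢ² = 0.02² + 0.17² + 0.06² + 0.42² + 0.25² + 0.08² = 0.0004 + 0.0289 + 0.0036 + 0.1764 + 0.0625 + 0.0064 = 0.2782
Σp_2ᵢ² = 0.23² + 0.23² + 0.15² + 0.28² + 0.09² + 0.02² = 0.0529 + 0.0529 + 0.0225 + 0.0784 + 0.0081 + 0.0004 = 0.2152
O = 0.1944 / √(0.2782 × 0.2152) = 0.1944 / 0.24468 = 0.7945
O = 0.7945 > 0.4 → Yes.

Yes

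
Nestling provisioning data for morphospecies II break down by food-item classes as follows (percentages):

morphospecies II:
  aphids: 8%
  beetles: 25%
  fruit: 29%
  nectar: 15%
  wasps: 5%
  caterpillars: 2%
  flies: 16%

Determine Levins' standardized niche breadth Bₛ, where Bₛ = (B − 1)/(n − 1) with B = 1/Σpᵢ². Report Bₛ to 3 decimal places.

0.650

Convert percentages to proportions (divide by 100).
Σpᵢ² = 0.08² + 0.25² + 0.29² + 0.15² + 0.05² + 0.02² + 0.16² = 0.0064 + 0.0625 + 0.0841 + 0.0225 + 0.0025 + 0.0004 + 0.0256 = 0.2040
B = 1 / 0.2040 = 4.90196
Bₛ = (B − 1)/(n − 1) = (4.90196 − 1)/(7 − 1) = 3.90196/6 = 0.65033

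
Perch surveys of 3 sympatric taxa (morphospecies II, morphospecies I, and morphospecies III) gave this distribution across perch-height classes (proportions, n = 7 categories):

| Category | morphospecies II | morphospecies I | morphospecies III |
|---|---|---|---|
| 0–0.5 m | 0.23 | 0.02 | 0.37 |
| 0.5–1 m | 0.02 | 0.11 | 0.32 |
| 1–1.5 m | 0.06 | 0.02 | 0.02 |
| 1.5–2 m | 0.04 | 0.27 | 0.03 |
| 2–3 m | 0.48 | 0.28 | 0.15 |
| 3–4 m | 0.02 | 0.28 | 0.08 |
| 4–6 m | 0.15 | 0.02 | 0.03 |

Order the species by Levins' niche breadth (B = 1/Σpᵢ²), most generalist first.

morphospecies I > morphospecies III > morphospecies II

Σp_IIᵢ² = 0.23² + 0.02² + 0.06² + 0.04² + 0.48² + 0.02² + 0.15² = 0.0529 + 0.0004 + 0.0036 + 0.0016 + 0.2304 + 0.0004 + 0.0225 = 0.3118
B_II = 1 / 0.3118 = 3.2072
Σp_Iᵢ² = 0.02² + 0.11² + 0.02² + 0.27² + 0.28² + 0.28² + 0.02² = 0.0004 + 0.0121 + 0.0004 + 0.0729 + 0.0784 + 0.0784 + 0.0004 = 0.2430
B_I = 1 / 0.2430 = 4.1152
Σp_IIIᵢ² = 0.37² + 0.32² + 0.02² + 0.03² + 0.15² + 0.08² + 0.03² = 0.1369 + 0.1024 + 0.0004 + 0.0009 + 0.0225 + 0.0064 + 0.0009 = 0.2704
B_III = 1 / 0.2704 = 3.6982
Ranking by B (broadest → narrowest): morphospecies I (4.12) > morphospecies III (3.70) > morphospecies II (3.21)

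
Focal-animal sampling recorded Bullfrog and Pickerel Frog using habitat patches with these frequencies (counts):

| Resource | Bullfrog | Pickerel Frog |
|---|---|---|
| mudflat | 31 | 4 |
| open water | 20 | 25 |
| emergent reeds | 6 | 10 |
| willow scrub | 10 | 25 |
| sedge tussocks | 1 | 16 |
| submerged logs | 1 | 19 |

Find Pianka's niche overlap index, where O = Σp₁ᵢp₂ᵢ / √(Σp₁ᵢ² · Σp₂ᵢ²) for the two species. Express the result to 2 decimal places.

0.56

Proportions for Bullfrog (n=69): 31/69=0.4493, 20/69=0.2899, 6/69=0.0870, 10/69=0.1449, 1/69=0.0145, 1/69=0.0145
Proportions for Pickerel Frog (n=99): 4/99=0.0404, 25/99=0.2525, 10/99=0.1010, 25/99=0.2525, 16/99=0.1616, 19/99=0.1919
Σ p₁ᵢp₂ᵢ = 0.018152 + 0.073200 + 0.008787 + 0.036587 + 0.002343 + 0.002783 = 0.141852
Σp_1ᵢ² = 0.4493² + 0.2899² + 0.0870² + 0.1449² + 0.0145² + 0.0145² = 0.201870 + 0.084042 + 0.007569 + 0.020996 + 0.000210 + 0.000210 = 0.314897
Σp_2ᵢ² = 0.0404² + 0.2525² + 0.1010² + 0.2525² + 0.1616² + 0.1919² = 0.001632 + 0.063756 + 0.010201 + 0.063756 + 0.026115 + 0.036826 = 0.202286
O = 0.141852 / √(0.314897 × 0.202286) = 0.141852 / 0.2523871 = 0.5620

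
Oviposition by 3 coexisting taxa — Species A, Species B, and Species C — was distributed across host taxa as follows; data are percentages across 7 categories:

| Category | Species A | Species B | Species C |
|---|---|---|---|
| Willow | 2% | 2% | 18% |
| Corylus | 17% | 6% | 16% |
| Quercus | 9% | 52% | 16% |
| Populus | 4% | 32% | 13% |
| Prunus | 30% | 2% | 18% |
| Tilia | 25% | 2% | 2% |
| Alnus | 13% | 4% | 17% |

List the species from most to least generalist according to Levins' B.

Convert percentages to proportions (divide by 100).
Σp_Aᵢ² = 0.02² + 0.17² + 0.09² + 0.04² + 0.30² + 0.25² + 0.13² = 0.0004 + 0.0289 + 0.0081 + 0.0016 + 0.0900 + 0.0625 + 0.0169 = 0.2084
B_A = 1 / 0.2084 = 4.7985
Σp_Bᵢ² = 0.02² + 0.06² + 0.52² + 0.32² + 0.02² + 0.02² + 0.04² = 0.0004 + 0.0036 + 0.2704 + 0.1024 + 0.0004 + 0.0004 + 0.0016 = 0.3792
B_B = 1 / 0.3792 = 2.6371
Σp_Cᵢ² = 0.18² + 0.16² + 0.16² + 0.13² + 0.18² + 0.02² + 0.17² = 0.0324 + 0.0256 + 0.0256 + 0.0169 + 0.0324 + 0.0004 + 0.0289 = 0.1622
B_C = 1 / 0.1622 = 6.1652
Ranking by B (broadest → narrowest): Species C (6.17) > Species A (4.80) > Species B (2.64)

Species C > Species A > Species B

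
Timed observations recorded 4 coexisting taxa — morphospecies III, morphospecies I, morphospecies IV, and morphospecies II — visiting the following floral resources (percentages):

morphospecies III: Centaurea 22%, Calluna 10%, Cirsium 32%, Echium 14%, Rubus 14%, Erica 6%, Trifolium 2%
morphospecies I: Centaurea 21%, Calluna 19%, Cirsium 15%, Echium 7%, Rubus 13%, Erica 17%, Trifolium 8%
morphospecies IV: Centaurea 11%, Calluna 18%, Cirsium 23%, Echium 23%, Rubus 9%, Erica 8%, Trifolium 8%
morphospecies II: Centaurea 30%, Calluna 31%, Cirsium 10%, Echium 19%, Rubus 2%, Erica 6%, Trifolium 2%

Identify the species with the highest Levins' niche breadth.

morphospecies I

Convert percentages to proportions (divide by 100).
Σp_IIIᵢ² = 0.22² + 0.10² + 0.32² + 0.14² + 0.14² + 0.06² + 0.02² = 0.0484 + 0.0100 + 0.1024 + 0.0196 + 0.0196 + 0.0036 + 0.0004 = 0.2040
B_III = 1 / 0.2040 = 4.9020
Σp_Iᵢ² = 0.21² + 0.19² + 0.15² + 0.07² + 0.13² + 0.17² + 0.08² = 0.0441 + 0.0361 + 0.0225 + 0.0049 + 0.0169 + 0.0289 + 0.0064 = 0.1598
B_I = 1 / 0.1598 = 6.2578
Σp_IVᵢ² = 0.11² + 0.18² + 0.23² + 0.23² + 0.09² + 0.08² + 0.08² = 0.0121 + 0.0324 + 0.0529 + 0.0529 + 0.0081 + 0.0064 + 0.0064 = 0.1712
B_IV = 1 / 0.1712 = 5.8411
Σp_IIᵢ² = 0.30² + 0.31² + 0.10² + 0.19² + 0.02² + 0.06² + 0.02² = 0.0900 + 0.0961 + 0.0100 + 0.0361 + 0.0004 + 0.0036 + 0.0004 = 0.2366
B_II = 1 / 0.2366 = 4.2265
Highest B → broadest niche (most generalist): morphospecies I (B = 6.26).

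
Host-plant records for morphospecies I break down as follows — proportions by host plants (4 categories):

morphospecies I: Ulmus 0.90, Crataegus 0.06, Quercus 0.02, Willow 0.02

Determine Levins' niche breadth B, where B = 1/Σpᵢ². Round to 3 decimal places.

Σpᵢ² = 0.90² + 0.06² + 0.02² + 0.02² = 0.8100 + 0.0036 + 0.0004 + 0.0004 = 0.8144
B = 1 / 0.8144 = 1.22790

1.228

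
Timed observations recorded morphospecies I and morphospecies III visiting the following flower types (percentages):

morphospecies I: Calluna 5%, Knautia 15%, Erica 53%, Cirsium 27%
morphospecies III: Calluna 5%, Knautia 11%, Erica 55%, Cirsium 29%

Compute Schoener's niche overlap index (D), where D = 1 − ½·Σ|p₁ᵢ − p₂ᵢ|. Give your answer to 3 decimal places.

Convert percentages to proportions (divide by 100).
Σ|p₁ᵢ − p₂ᵢ| = 0.00 + 0.04 + 0.02 + 0.02 = 0.08
D = 1 − ½ × 0.08 = 1 − 0.040 = 0.96000

0.960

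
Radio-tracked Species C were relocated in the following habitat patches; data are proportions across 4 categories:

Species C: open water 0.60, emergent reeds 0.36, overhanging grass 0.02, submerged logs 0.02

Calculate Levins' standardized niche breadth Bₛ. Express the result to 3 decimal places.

0.346

Σpᵢ² = 0.60² + 0.36² + 0.02² + 0.02² = 0.3600 + 0.1296 + 0.0004 + 0.0004 = 0.4904
B = 1 / 0.4904 = 2.03915
Bₛ = (B − 1)/(n − 1) = (2.03915 − 1)/(4 − 1) = 1.03915/3 = 0.34638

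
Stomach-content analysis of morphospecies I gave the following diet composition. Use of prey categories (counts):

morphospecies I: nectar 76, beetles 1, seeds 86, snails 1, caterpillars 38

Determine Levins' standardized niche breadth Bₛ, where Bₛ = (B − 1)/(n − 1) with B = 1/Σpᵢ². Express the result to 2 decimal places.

0.45

Proportions for morphospecies I (n=202): 76/202=0.3762, 1/202=0.0050, 86/202=0.4257, 1/202=0.0050, 38/202=0.1881
Σpᵢ² = 0.3762² + 0.0050² + 0.4257² + 0.0050² + 0.1881² = 0.141526 + 0.000025 + 0.181220 + 0.000025 + 0.035382 = 0.358178
B = 1 / 0.358178 = 2.7919
Bₛ = (B − 1)/(n − 1) = (2.7919 − 1)/(5 − 1) = 1.7919/4 = 0.4480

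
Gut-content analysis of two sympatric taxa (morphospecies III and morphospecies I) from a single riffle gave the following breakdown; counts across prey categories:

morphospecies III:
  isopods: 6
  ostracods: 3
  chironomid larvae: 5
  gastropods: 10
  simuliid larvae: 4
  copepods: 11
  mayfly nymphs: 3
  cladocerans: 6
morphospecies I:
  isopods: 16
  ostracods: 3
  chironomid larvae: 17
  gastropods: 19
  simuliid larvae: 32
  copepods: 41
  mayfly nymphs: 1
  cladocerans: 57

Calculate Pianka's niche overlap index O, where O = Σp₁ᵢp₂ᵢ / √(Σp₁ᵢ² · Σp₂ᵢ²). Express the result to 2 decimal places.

0.84

Proportions for morphospecies III (n=48): 6/48=0.1250, 3/48=0.0625, 5/48=0.1042, 10/48=0.2083, 4/48=0.0833, 11/48=0.2292, 3/48=0.0625, 6/48=0.1250
Proportions for morphospecies I (n=186): 16/186=0.0860, 3/186=0.0161, 17/186=0.0914, 19/186=0.1022, 32/186=0.1720, 41/186=0.2204, 1/186=0.0054, 57/186=0.3065
Σ p₁ᵢp₂ᵢ = 0.010750 + 0.001006 + 0.009524 + 0.021288 + 0.014328 + 0.050516 + 0.000338 + 0.038313 = 0.146063
Σp_1ᵢ² = 0.1250² + 0.0625² + 0.1042² + 0.2083² + 0.0833² + 0.2292² + 0.0625² + 0.1250² = 0.015625 + 0.003906 + 0.010858 + 0.043389 + 0.006939 + 0.052533 + 0.003906 + 0.015625 = 0.152781
Σp_2ᵢ² = 0.0860² + 0.0161² + 0.0914² + 0.1022² + 0.1720² + 0.2204² + 0.0054² + 0.3065² = 0.007396 + 0.000259 + 0.008354 + 0.010445 + 0.029584 + 0.048576 + 0.000029 + 0.093942 = 0.198585
O = 0.146063 / √(0.152781 × 0.198585) = 0.146063 / 0.1741839 = 0.8386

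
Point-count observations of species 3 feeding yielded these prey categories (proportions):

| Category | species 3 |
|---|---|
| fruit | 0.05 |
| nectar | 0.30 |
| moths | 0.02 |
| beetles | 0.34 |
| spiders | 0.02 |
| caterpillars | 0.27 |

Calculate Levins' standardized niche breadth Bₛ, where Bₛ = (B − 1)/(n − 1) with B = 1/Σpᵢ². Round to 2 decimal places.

Σpᵢ² = 0.05² + 0.30² + 0.02² + 0.34² + 0.02² + 0.27² = 0.0025 + 0.0900 + 0.0004 + 0.1156 + 0.0004 + 0.0729 = 0.2818
B = 1 / 0.2818 = 3.5486
Bₛ = (B − 1)/(n − 1) = (3.5486 − 1)/(6 − 1) = 2.5486/5 = 0.5097

0.51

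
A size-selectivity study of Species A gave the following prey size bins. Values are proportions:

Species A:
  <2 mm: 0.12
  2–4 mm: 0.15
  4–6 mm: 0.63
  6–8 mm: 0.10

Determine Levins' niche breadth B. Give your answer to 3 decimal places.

2.253

Σpᵢ² = 0.12² + 0.15² + 0.63² + 0.10² = 0.0144 + 0.0225 + 0.3969 + 0.0100 = 0.4438
B = 1 / 0.4438 = 2.25327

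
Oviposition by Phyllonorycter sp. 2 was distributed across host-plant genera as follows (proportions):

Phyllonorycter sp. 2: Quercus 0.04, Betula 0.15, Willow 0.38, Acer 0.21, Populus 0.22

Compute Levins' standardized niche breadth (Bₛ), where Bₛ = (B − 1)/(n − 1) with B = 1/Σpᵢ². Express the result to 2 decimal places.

0.71

Σpᵢ² = 0.04² + 0.15² + 0.38² + 0.21² + 0.22² = 0.0016 + 0.0225 + 0.1444 + 0.0441 + 0.0484 = 0.2610
B = 1 / 0.2610 = 3.8314
Bₛ = (B − 1)/(n − 1) = (3.8314 − 1)/(5 − 1) = 2.8314/4 = 0.7079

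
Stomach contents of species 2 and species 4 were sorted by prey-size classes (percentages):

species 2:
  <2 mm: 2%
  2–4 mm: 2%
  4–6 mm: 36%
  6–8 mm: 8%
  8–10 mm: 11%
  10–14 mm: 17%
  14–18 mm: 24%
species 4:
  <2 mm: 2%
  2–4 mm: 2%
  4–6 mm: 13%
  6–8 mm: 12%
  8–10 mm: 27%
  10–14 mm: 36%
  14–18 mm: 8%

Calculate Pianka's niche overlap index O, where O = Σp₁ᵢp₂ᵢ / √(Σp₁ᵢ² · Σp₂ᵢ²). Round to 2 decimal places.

Convert percentages to proportions (divide by 100).
Σ p₁ᵢp₂ᵢ = 0.0004 + 0.0004 + 0.0468 + 0.0096 + 0.0297 + 0.0612 + 0.0192 = 0.1673
Σp_1ᵢ² = 0.02² + 0.02² + 0.36² + 0.08² + 0.11² + 0.17² + 0.24² = 0.0004 + 0.0004 + 0.1296 + 0.0064 + 0.0121 + 0.0289 + 0.0576 = 0.2354
Σp_2ᵢ² = 0.02² + 0.02² + 0.13² + 0.12² + 0.27² + 0.36² + 0.08² = 0.0004 + 0.0004 + 0.0169 + 0.0144 + 0.0729 + 0.1296 + 0.0064 = 0.2410
O = 0.1673 / √(0.2354 × 0.2410) = 0.1673 / 0.23818 = 0.7024

0.70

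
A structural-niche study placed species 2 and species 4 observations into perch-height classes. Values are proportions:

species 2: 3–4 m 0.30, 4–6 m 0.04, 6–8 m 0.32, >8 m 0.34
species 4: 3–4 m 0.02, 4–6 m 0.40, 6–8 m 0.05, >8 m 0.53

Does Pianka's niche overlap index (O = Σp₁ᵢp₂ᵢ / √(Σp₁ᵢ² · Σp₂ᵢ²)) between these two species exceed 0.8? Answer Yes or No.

Σ p₁ᵢp₂ᵢ = 0.0060 + 0.0160 + 0.0160 + 0.1802 = 0.2182
Σp_1ᵢ² = 0.30² + 0.04² + 0.32² + 0.34² = 0.0900 + 0.0016 + 0.1024 + 0.1156 = 0.3096
Σp_2ᵢ² = 0.02² + 0.40² + 0.05² + 0.53² = 0.0004 + 0.1600 + 0.0025 + 0.2809 = 0.4438
O = 0.2182 / √(0.3096 × 0.4438) = 0.2182 / 0.37068 = 0.5886
O = 0.5886 < 0.8 → No.

No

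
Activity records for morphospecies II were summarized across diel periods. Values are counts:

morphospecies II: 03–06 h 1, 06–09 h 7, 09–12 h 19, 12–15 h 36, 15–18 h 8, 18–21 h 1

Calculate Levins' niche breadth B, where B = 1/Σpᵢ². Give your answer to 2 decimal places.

Proportions for morphospecies II (n=72): 1/72=0.0139, 7/72=0.0972, 19/72=0.2639, 36/72=0.5000, 8/72=0.1111, 1/72=0.0139
Σpᵢ² = 0.0139² + 0.0972² + 0.2639² + 0.5000² + 0.1111² + 0.0139² = 0.000193 + 0.009448 + 0.069643 + 0.250000 + 0.012343 + 0.000193 = 0.341820
B = 1 / 0.341820 = 2.9255

2.93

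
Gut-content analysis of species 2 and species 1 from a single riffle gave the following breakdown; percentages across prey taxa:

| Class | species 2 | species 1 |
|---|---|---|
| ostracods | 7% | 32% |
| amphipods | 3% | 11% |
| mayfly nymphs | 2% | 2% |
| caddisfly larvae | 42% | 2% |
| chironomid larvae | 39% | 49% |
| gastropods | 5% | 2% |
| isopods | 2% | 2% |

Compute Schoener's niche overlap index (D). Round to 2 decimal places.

Convert percentages to proportions (divide by 100).
Σ|p₁ᵢ − p₂ᵢ| = 0.25 + 0.08 + 0.00 + 0.40 + 0.10 + 0.03 + 0.00 = 0.86
D = 1 − ½ × 0.86 = 1 − 0.430 = 0.5700

0.57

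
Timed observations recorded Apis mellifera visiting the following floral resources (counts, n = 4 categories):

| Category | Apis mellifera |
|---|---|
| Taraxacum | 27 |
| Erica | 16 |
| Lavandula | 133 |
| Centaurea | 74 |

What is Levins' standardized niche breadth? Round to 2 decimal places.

0.53

Proportions for Apis mellifera (n=250): 27/250=0.1080, 16/250=0.0640, 133/250=0.5320, 74/250=0.2960
Σpᵢ² = 0.1080² + 0.0640² + 0.5320² + 0.2960² = 0.011664 + 0.004096 + 0.283024 + 0.087616 = 0.386400
B = 1 / 0.386400 = 2.5880
Bₛ = (B − 1)/(n − 1) = (2.5880 − 1)/(4 − 1) = 1.5880/3 = 0.5293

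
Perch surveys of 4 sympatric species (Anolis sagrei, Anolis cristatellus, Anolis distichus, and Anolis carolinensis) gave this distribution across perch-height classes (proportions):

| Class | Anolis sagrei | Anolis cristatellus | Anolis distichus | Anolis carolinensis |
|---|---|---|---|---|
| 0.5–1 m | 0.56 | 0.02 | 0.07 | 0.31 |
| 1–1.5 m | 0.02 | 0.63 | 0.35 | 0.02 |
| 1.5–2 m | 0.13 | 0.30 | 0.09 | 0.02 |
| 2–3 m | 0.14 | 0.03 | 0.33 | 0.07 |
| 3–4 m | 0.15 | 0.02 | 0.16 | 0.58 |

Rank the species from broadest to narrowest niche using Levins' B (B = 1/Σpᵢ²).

Σp_sagrᵢ² = 0.56² + 0.02² + 0.13² + 0.14² + 0.15² = 0.3136 + 0.0004 + 0.0169 + 0.0196 + 0.0225 = 0.3730
B_sagr = 1 / 0.3730 = 2.6810
Σp_crisᵢ² = 0.02² + 0.63² + 0.30² + 0.03² + 0.02² = 0.0004 + 0.3969 + 0.0900 + 0.0009 + 0.0004 = 0.4886
B_cris = 1 / 0.4886 = 2.0467
Σp_distᵢ² = 0.07² + 0.35² + 0.09² + 0.33² + 0.16² = 0.0049 + 0.1225 + 0.0081 + 0.1089 + 0.0256 = 0.2700
B_dist = 1 / 0.2700 = 3.7037
Σp_caroᵢ² = 0.31² + 0.02² + 0.02² + 0.07² + 0.58² = 0.0961 + 0.0004 + 0.0004 + 0.0049 + 0.3364 = 0.4382
B_caro = 1 / 0.4382 = 2.2821
Ranking by B (broadest → narrowest): Anolis distichus (3.70) > Anolis sagrei (2.68) > Anolis carolinensis (2.28) > Anolis cristatellus (2.05)

Anolis distichus > Anolis sagrei > Anolis carolinensis > Anolis cristatellus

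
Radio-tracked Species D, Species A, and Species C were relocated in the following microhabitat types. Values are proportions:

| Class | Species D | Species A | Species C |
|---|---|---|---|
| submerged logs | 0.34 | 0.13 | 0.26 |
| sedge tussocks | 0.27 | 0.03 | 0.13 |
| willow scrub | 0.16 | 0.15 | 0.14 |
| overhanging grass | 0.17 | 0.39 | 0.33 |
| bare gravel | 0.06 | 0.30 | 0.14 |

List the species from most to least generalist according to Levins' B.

Species C > Species D > Species A

Σp_Dᵢ² = 0.34² + 0.27² + 0.16² + 0.17² + 0.06² = 0.1156 + 0.0729 + 0.0256 + 0.0289 + 0.0036 = 0.2466
B_D = 1 / 0.2466 = 4.0552
Σp_Aᵢ² = 0.13² + 0.03² + 0.15² + 0.39² + 0.30² = 0.0169 + 0.0009 + 0.0225 + 0.1521 + 0.0900 = 0.2824
B_A = 1 / 0.2824 = 3.5411
Σp_Cᵢ² = 0.26² + 0.13² + 0.14² + 0.33² + 0.14² = 0.0676 + 0.0169 + 0.0196 + 0.1089 + 0.0196 = 0.2326
B_C = 1 / 0.2326 = 4.2992
Ranking by B (broadest → narrowest): Species C (4.30) > Species D (4.06) > Species A (3.54)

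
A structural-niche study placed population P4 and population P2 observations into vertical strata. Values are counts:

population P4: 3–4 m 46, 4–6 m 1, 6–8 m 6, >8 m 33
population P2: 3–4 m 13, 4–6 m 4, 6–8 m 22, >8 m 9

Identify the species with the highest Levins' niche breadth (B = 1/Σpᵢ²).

population P2

Proportions for population P4 (n=86): 46/86=0.5349, 1/86=0.0116, 6/86=0.0698, 33/86=0.3837
Proportions for population P2 (n=48): 13/48=0.2708, 4/48=0.0833, 22/48=0.4583, 9/48=0.1875
Σp_P4ᵢ² = 0.5349² + 0.0116² + 0.0698² + 0.3837² = 0.286118 + 0.000135 + 0.004872 + 0.147226 = 0.438351
B_P4 = 1 / 0.438351 = 2.2813
Σp_P2ᵢ² = 0.2708² + 0.0833² + 0.4583² + 0.1875² = 0.073333 + 0.006939 + 0.210039 + 0.035156 = 0.325467
B_P2 = 1 / 0.325467 = 3.0725
Highest B → broadest niche (most generalist): population P2 (B = 3.07).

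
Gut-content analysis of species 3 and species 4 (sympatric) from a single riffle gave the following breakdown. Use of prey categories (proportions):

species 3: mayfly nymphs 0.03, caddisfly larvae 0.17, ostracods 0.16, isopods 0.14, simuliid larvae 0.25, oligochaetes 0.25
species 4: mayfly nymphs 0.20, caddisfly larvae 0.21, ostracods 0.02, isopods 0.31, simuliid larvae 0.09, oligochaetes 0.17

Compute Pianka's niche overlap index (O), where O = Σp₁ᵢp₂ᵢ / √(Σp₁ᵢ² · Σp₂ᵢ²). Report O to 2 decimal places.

0.73

Σ p₁ᵢp₂ᵢ = 0.0060 + 0.0357 + 0.0032 + 0.0434 + 0.0225 + 0.0425 = 0.1533
Σp_1ᵢ² = 0.03² + 0.17² + 0.16² + 0.14² + 0.25² + 0.25² = 0.0009 + 0.0289 + 0.0256 + 0.0196 + 0.0625 + 0.0625 = 0.2000
Σp_2ᵢ² = 0.20² + 0.21² + 0.02² + 0.31² + 0.09² + 0.17² = 0.0400 + 0.0441 + 0.0004 + 0.0961 + 0.0081 + 0.0289 = 0.2176
O = 0.1533 / √(0.2000 × 0.2176) = 0.1533 / 0.20861 = 0.7349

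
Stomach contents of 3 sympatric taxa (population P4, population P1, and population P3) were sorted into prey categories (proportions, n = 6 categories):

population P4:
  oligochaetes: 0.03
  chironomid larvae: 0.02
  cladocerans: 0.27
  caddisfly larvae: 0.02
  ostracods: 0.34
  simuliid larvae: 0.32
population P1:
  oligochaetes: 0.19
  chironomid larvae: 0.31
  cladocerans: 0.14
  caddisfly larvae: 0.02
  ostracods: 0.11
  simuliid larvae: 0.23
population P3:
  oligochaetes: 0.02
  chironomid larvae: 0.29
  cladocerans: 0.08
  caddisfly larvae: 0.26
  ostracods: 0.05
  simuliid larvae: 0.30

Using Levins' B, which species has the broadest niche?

Σp_P4ᵢ² = 0.03² + 0.02² + 0.27² + 0.02² + 0.34² + 0.32² = 0.0009 + 0.0004 + 0.0729 + 0.0004 + 0.1156 + 0.1024 = 0.2926
B_P4 = 1 / 0.2926 = 3.4176
Σp_P1ᵢ² = 0.19² + 0.31² + 0.14² + 0.02² + 0.11² + 0.23² = 0.0361 + 0.0961 + 0.0196 + 0.0004 + 0.0121 + 0.0529 = 0.2172
B_P1 = 1 / 0.2172 = 4.6041
Σp_P3ᵢ² = 0.02² + 0.29² + 0.08² + 0.26² + 0.05² + 0.30² = 0.0004 + 0.0841 + 0.0064 + 0.0676 + 0.0025 + 0.0900 = 0.2510
B_P3 = 1 / 0.2510 = 3.9841
Highest B → broadest niche (most generalist): population P1 (B = 4.60).

population P1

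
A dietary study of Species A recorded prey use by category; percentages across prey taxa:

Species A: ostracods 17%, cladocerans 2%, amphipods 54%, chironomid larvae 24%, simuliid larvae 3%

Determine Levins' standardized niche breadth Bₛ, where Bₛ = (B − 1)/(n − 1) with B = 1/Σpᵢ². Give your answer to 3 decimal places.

Convert percentages to proportions (divide by 100).
Σpᵢ² = 0.17² + 0.02² + 0.54² + 0.24² + 0.03² = 0.0289 + 0.0004 + 0.2916 + 0.0576 + 0.0009 = 0.3794
B = 1 / 0.3794 = 2.63574
Bₛ = (B − 1)/(n − 1) = (2.63574 − 1)/(5 − 1) = 1.63574/4 = 0.40894

0.409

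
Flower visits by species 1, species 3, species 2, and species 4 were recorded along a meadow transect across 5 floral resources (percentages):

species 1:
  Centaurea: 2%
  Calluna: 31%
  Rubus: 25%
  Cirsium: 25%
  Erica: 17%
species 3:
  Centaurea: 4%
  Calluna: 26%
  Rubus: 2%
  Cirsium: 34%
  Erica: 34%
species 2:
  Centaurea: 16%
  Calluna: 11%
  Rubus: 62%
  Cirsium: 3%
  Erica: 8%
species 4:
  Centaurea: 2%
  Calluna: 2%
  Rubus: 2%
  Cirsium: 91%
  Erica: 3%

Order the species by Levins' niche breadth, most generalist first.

species 1 > species 3 > species 2 > species 4

Convert percentages to proportions (divide by 100).
Σp_1ᵢ² = 0.02² + 0.31² + 0.25² + 0.25² + 0.17² = 0.0004 + 0.0961 + 0.0625 + 0.0625 + 0.0289 = 0.2504
B_1 = 1 / 0.2504 = 3.9936
Σp_3ᵢ² = 0.04² + 0.26² + 0.02² + 0.34² + 0.34² = 0.0016 + 0.0676 + 0.0004 + 0.1156 + 0.1156 = 0.3008
B_3 = 1 / 0.3008 = 3.3245
Σp_2ᵢ² = 0.16² + 0.11² + 0.62² + 0.03² + 0.08² = 0.0256 + 0.0121 + 0.3844 + 0.0009 + 0.0064 = 0.4294
B_2 = 1 / 0.4294 = 2.3288
Σp_4ᵢ² = 0.02² + 0.02² + 0.02² + 0.91² + 0.03² = 0.0004 + 0.0004 + 0.0004 + 0.8281 + 0.0009 = 0.8302
B_4 = 1 / 0.8302 = 1.2045
Ranking by B (broadest → narrowest): species 1 (3.99) > species 3 (3.32) > species 2 (2.33) > species 4 (1.20)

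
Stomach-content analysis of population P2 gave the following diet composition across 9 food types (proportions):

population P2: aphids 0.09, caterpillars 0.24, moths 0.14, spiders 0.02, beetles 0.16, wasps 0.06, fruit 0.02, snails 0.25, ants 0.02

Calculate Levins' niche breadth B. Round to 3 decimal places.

5.612

Σpᵢ² = 0.09² + 0.24² + 0.14² + 0.02² + 0.16² + 0.06² + 0.02² + 0.25² + 0.02² = 0.0081 + 0.0576 + 0.0196 + 0.0004 + 0.0256 + 0.0036 + 0.0004 + 0.0625 + 0.0004 = 0.1782
B = 1 / 0.1782 = 5.61167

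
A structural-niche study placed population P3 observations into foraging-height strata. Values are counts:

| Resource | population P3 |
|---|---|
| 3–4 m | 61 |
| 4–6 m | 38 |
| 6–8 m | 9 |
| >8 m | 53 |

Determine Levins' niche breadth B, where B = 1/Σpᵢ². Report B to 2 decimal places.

Proportions for population P3 (n=161): 61/161=0.3789, 38/161=0.2360, 9/161=0.0559, 53/161=0.3292
Σpᵢ² = 0.3789² + 0.2360² + 0.0559² + 0.3292² = 0.143565 + 0.055696 + 0.003125 + 0.108373 = 0.310759
B = 1 / 0.310759 = 3.2179

3.22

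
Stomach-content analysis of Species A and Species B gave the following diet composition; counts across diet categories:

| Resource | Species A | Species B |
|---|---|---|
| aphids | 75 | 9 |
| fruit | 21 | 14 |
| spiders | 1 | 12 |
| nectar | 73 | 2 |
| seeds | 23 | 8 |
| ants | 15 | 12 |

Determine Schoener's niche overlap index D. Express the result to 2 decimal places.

0.48

Proportions for Species A (n=208): 75/208=0.3606, 21/208=0.1010, 1/208=0.0048, 73/208=0.3510, 23/208=0.1106, 15/208=0.0721
Proportions for Species B (n=57): 9/57=0.1579, 14/57=0.2456, 12/57=0.2105, 2/57=0.0351, 8/57=0.1404, 12/57=0.2105
Σ|p₁ᵢ − p₂ᵢ| = 0.2027 + 0.1446 + 0.2057 + 0.3159 + 0.0298 + 0.1384 = 1.0371
D = 1 − ½ × 1.0371 = 1 − 0.51855 = 0.48145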